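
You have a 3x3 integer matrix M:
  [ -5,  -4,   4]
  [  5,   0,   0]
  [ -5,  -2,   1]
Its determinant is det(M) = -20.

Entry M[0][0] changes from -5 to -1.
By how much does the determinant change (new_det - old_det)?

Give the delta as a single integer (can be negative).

Answer: 0

Derivation:
Cofactor C_00 = 0
Entry delta = -1 - -5 = 4
Det delta = entry_delta * cofactor = 4 * 0 = 0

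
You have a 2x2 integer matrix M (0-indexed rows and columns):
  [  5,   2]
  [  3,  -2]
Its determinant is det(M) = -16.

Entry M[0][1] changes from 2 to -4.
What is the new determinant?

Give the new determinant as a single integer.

Answer: 2

Derivation:
det is linear in row 0: changing M[0][1] by delta changes det by delta * cofactor(0,1).
Cofactor C_01 = (-1)^(0+1) * minor(0,1) = -3
Entry delta = -4 - 2 = -6
Det delta = -6 * -3 = 18
New det = -16 + 18 = 2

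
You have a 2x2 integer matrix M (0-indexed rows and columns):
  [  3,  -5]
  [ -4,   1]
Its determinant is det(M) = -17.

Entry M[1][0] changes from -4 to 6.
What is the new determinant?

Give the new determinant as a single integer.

Answer: 33

Derivation:
det is linear in row 1: changing M[1][0] by delta changes det by delta * cofactor(1,0).
Cofactor C_10 = (-1)^(1+0) * minor(1,0) = 5
Entry delta = 6 - -4 = 10
Det delta = 10 * 5 = 50
New det = -17 + 50 = 33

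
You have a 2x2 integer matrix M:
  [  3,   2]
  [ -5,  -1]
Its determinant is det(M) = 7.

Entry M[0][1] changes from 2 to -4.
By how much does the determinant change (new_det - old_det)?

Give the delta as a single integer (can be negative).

Cofactor C_01 = 5
Entry delta = -4 - 2 = -6
Det delta = entry_delta * cofactor = -6 * 5 = -30

Answer: -30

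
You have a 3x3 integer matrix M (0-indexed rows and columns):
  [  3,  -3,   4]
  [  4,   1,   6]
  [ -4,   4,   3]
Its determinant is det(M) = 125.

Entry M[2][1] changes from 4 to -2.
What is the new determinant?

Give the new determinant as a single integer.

det is linear in row 2: changing M[2][1] by delta changes det by delta * cofactor(2,1).
Cofactor C_21 = (-1)^(2+1) * minor(2,1) = -2
Entry delta = -2 - 4 = -6
Det delta = -6 * -2 = 12
New det = 125 + 12 = 137

Answer: 137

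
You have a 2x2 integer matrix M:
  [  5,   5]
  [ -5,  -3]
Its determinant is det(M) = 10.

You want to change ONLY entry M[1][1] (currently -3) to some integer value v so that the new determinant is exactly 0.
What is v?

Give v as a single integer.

det is linear in entry M[1][1]: det = old_det + (v - -3) * C_11
Cofactor C_11 = 5
Want det = 0: 10 + (v - -3) * 5 = 0
  (v - -3) = -10 / 5 = -2
  v = -3 + (-2) = -5

Answer: -5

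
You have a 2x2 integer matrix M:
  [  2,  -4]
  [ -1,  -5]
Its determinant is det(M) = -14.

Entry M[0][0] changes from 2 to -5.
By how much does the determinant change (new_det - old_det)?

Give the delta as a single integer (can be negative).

Cofactor C_00 = -5
Entry delta = -5 - 2 = -7
Det delta = entry_delta * cofactor = -7 * -5 = 35

Answer: 35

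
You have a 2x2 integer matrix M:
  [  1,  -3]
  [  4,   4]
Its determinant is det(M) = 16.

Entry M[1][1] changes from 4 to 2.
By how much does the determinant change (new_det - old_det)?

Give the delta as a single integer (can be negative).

Answer: -2

Derivation:
Cofactor C_11 = 1
Entry delta = 2 - 4 = -2
Det delta = entry_delta * cofactor = -2 * 1 = -2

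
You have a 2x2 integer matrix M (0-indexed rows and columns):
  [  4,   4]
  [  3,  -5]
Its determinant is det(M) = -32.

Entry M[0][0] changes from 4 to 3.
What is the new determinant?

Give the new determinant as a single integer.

det is linear in row 0: changing M[0][0] by delta changes det by delta * cofactor(0,0).
Cofactor C_00 = (-1)^(0+0) * minor(0,0) = -5
Entry delta = 3 - 4 = -1
Det delta = -1 * -5 = 5
New det = -32 + 5 = -27

Answer: -27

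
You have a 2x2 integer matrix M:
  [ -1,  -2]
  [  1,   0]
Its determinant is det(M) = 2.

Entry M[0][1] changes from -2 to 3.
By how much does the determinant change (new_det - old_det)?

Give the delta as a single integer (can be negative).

Cofactor C_01 = -1
Entry delta = 3 - -2 = 5
Det delta = entry_delta * cofactor = 5 * -1 = -5

Answer: -5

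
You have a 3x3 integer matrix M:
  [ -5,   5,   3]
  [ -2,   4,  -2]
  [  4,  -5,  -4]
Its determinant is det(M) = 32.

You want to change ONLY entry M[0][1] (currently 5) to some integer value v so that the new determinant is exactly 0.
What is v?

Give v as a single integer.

Answer: 7

Derivation:
det is linear in entry M[0][1]: det = old_det + (v - 5) * C_01
Cofactor C_01 = -16
Want det = 0: 32 + (v - 5) * -16 = 0
  (v - 5) = -32 / -16 = 2
  v = 5 + (2) = 7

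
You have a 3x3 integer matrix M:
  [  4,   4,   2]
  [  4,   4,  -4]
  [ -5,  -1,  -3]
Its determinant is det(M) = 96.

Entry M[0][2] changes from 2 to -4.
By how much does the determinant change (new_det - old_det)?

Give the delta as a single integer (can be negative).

Cofactor C_02 = 16
Entry delta = -4 - 2 = -6
Det delta = entry_delta * cofactor = -6 * 16 = -96

Answer: -96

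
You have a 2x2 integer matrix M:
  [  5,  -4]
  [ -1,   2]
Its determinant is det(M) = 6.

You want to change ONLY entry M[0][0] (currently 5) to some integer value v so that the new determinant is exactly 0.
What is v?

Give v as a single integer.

det is linear in entry M[0][0]: det = old_det + (v - 5) * C_00
Cofactor C_00 = 2
Want det = 0: 6 + (v - 5) * 2 = 0
  (v - 5) = -6 / 2 = -3
  v = 5 + (-3) = 2

Answer: 2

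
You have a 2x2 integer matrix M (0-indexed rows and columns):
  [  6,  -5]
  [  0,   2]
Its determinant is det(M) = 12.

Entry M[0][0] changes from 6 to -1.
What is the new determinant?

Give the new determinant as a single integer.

det is linear in row 0: changing M[0][0] by delta changes det by delta * cofactor(0,0).
Cofactor C_00 = (-1)^(0+0) * minor(0,0) = 2
Entry delta = -1 - 6 = -7
Det delta = -7 * 2 = -14
New det = 12 + -14 = -2

Answer: -2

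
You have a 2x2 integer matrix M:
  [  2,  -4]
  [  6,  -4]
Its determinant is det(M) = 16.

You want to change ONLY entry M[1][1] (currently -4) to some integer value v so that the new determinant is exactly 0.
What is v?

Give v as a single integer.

det is linear in entry M[1][1]: det = old_det + (v - -4) * C_11
Cofactor C_11 = 2
Want det = 0: 16 + (v - -4) * 2 = 0
  (v - -4) = -16 / 2 = -8
  v = -4 + (-8) = -12

Answer: -12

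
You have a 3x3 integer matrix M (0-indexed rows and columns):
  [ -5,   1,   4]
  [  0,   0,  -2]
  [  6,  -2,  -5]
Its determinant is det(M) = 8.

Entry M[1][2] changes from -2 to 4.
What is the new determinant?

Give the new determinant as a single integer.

Answer: -16

Derivation:
det is linear in row 1: changing M[1][2] by delta changes det by delta * cofactor(1,2).
Cofactor C_12 = (-1)^(1+2) * minor(1,2) = -4
Entry delta = 4 - -2 = 6
Det delta = 6 * -4 = -24
New det = 8 + -24 = -16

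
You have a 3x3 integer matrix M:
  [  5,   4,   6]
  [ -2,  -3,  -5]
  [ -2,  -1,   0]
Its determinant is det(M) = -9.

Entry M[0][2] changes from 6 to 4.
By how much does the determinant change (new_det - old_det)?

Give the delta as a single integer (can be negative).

Answer: 8

Derivation:
Cofactor C_02 = -4
Entry delta = 4 - 6 = -2
Det delta = entry_delta * cofactor = -2 * -4 = 8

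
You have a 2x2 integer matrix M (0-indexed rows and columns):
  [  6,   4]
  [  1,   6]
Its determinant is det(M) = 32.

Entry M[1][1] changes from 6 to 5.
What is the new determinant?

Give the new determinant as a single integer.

Answer: 26

Derivation:
det is linear in row 1: changing M[1][1] by delta changes det by delta * cofactor(1,1).
Cofactor C_11 = (-1)^(1+1) * minor(1,1) = 6
Entry delta = 5 - 6 = -1
Det delta = -1 * 6 = -6
New det = 32 + -6 = 26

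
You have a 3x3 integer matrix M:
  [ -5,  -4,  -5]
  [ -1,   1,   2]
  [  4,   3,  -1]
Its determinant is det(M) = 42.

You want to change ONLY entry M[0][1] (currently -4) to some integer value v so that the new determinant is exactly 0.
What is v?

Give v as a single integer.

Answer: -10

Derivation:
det is linear in entry M[0][1]: det = old_det + (v - -4) * C_01
Cofactor C_01 = 7
Want det = 0: 42 + (v - -4) * 7 = 0
  (v - -4) = -42 / 7 = -6
  v = -4 + (-6) = -10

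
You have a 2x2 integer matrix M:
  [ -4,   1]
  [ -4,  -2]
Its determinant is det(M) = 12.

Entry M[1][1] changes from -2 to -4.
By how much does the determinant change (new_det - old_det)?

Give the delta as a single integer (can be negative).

Cofactor C_11 = -4
Entry delta = -4 - -2 = -2
Det delta = entry_delta * cofactor = -2 * -4 = 8

Answer: 8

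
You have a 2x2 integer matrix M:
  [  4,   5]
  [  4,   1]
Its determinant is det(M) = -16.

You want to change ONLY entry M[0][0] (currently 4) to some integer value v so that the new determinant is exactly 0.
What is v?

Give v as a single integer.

Answer: 20

Derivation:
det is linear in entry M[0][0]: det = old_det + (v - 4) * C_00
Cofactor C_00 = 1
Want det = 0: -16 + (v - 4) * 1 = 0
  (v - 4) = 16 / 1 = 16
  v = 4 + (16) = 20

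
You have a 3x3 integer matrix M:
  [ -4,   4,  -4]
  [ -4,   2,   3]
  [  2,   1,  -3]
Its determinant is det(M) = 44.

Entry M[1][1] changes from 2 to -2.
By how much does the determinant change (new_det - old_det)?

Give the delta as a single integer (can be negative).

Cofactor C_11 = 20
Entry delta = -2 - 2 = -4
Det delta = entry_delta * cofactor = -4 * 20 = -80

Answer: -80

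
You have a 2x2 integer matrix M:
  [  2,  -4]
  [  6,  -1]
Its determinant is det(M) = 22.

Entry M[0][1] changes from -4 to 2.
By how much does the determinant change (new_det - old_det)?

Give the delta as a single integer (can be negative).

Cofactor C_01 = -6
Entry delta = 2 - -4 = 6
Det delta = entry_delta * cofactor = 6 * -6 = -36

Answer: -36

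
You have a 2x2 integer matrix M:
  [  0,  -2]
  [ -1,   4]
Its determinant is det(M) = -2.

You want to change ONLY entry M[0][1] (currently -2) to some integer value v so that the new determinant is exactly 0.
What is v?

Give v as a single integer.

det is linear in entry M[0][1]: det = old_det + (v - -2) * C_01
Cofactor C_01 = 1
Want det = 0: -2 + (v - -2) * 1 = 0
  (v - -2) = 2 / 1 = 2
  v = -2 + (2) = 0

Answer: 0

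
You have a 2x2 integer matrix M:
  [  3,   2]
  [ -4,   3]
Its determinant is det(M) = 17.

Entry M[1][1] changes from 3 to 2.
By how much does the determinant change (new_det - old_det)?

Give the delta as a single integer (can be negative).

Answer: -3

Derivation:
Cofactor C_11 = 3
Entry delta = 2 - 3 = -1
Det delta = entry_delta * cofactor = -1 * 3 = -3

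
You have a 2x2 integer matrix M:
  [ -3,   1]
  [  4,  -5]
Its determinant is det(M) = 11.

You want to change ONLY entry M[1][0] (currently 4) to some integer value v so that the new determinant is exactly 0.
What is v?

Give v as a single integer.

det is linear in entry M[1][0]: det = old_det + (v - 4) * C_10
Cofactor C_10 = -1
Want det = 0: 11 + (v - 4) * -1 = 0
  (v - 4) = -11 / -1 = 11
  v = 4 + (11) = 15

Answer: 15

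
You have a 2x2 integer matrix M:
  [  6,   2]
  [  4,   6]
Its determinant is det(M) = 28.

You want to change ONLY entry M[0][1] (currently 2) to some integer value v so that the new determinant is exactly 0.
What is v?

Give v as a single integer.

Answer: 9

Derivation:
det is linear in entry M[0][1]: det = old_det + (v - 2) * C_01
Cofactor C_01 = -4
Want det = 0: 28 + (v - 2) * -4 = 0
  (v - 2) = -28 / -4 = 7
  v = 2 + (7) = 9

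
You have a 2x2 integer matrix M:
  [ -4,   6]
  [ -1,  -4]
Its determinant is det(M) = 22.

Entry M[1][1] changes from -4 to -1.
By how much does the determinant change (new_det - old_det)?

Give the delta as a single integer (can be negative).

Answer: -12

Derivation:
Cofactor C_11 = -4
Entry delta = -1 - -4 = 3
Det delta = entry_delta * cofactor = 3 * -4 = -12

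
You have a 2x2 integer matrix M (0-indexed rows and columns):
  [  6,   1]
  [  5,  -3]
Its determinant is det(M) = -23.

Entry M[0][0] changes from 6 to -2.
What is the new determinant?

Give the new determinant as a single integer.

Answer: 1

Derivation:
det is linear in row 0: changing M[0][0] by delta changes det by delta * cofactor(0,0).
Cofactor C_00 = (-1)^(0+0) * minor(0,0) = -3
Entry delta = -2 - 6 = -8
Det delta = -8 * -3 = 24
New det = -23 + 24 = 1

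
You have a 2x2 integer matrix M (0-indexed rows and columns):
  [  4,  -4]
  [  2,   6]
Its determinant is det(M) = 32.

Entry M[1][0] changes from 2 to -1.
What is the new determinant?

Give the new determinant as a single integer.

det is linear in row 1: changing M[1][0] by delta changes det by delta * cofactor(1,0).
Cofactor C_10 = (-1)^(1+0) * minor(1,0) = 4
Entry delta = -1 - 2 = -3
Det delta = -3 * 4 = -12
New det = 32 + -12 = 20

Answer: 20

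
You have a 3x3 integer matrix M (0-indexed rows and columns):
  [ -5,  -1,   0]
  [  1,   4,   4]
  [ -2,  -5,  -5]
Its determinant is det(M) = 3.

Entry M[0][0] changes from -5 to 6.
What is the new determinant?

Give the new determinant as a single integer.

det is linear in row 0: changing M[0][0] by delta changes det by delta * cofactor(0,0).
Cofactor C_00 = (-1)^(0+0) * minor(0,0) = 0
Entry delta = 6 - -5 = 11
Det delta = 11 * 0 = 0
New det = 3 + 0 = 3

Answer: 3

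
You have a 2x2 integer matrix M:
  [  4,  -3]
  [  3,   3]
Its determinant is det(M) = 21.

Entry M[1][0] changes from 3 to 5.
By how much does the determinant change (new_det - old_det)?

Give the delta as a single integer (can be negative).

Cofactor C_10 = 3
Entry delta = 5 - 3 = 2
Det delta = entry_delta * cofactor = 2 * 3 = 6

Answer: 6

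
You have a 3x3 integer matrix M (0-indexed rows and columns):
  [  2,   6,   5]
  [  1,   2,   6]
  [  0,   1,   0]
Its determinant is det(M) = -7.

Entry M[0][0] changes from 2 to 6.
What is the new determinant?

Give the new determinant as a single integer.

Answer: -31

Derivation:
det is linear in row 0: changing M[0][0] by delta changes det by delta * cofactor(0,0).
Cofactor C_00 = (-1)^(0+0) * minor(0,0) = -6
Entry delta = 6 - 2 = 4
Det delta = 4 * -6 = -24
New det = -7 + -24 = -31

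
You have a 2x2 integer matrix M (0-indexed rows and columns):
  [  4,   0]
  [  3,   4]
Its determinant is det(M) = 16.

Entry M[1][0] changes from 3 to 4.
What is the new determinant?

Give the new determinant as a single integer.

Answer: 16

Derivation:
det is linear in row 1: changing M[1][0] by delta changes det by delta * cofactor(1,0).
Cofactor C_10 = (-1)^(1+0) * minor(1,0) = 0
Entry delta = 4 - 3 = 1
Det delta = 1 * 0 = 0
New det = 16 + 0 = 16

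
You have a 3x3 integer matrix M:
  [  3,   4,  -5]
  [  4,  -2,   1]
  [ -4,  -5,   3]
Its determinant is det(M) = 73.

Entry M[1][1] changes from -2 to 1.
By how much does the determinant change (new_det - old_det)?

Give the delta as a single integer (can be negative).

Cofactor C_11 = -11
Entry delta = 1 - -2 = 3
Det delta = entry_delta * cofactor = 3 * -11 = -33

Answer: -33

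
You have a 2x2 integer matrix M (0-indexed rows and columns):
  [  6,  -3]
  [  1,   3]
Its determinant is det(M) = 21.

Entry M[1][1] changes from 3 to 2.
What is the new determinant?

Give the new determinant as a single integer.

det is linear in row 1: changing M[1][1] by delta changes det by delta * cofactor(1,1).
Cofactor C_11 = (-1)^(1+1) * minor(1,1) = 6
Entry delta = 2 - 3 = -1
Det delta = -1 * 6 = -6
New det = 21 + -6 = 15

Answer: 15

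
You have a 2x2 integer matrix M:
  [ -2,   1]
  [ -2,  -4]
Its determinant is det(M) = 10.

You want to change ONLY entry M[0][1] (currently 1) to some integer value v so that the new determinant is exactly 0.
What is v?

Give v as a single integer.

Answer: -4

Derivation:
det is linear in entry M[0][1]: det = old_det + (v - 1) * C_01
Cofactor C_01 = 2
Want det = 0: 10 + (v - 1) * 2 = 0
  (v - 1) = -10 / 2 = -5
  v = 1 + (-5) = -4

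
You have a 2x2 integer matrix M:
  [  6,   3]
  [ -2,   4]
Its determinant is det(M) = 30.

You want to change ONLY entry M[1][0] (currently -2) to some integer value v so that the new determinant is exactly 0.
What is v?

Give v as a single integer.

Answer: 8

Derivation:
det is linear in entry M[1][0]: det = old_det + (v - -2) * C_10
Cofactor C_10 = -3
Want det = 0: 30 + (v - -2) * -3 = 0
  (v - -2) = -30 / -3 = 10
  v = -2 + (10) = 8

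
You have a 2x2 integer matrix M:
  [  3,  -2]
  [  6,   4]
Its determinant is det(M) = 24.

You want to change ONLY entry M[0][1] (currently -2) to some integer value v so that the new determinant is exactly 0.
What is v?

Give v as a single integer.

det is linear in entry M[0][1]: det = old_det + (v - -2) * C_01
Cofactor C_01 = -6
Want det = 0: 24 + (v - -2) * -6 = 0
  (v - -2) = -24 / -6 = 4
  v = -2 + (4) = 2

Answer: 2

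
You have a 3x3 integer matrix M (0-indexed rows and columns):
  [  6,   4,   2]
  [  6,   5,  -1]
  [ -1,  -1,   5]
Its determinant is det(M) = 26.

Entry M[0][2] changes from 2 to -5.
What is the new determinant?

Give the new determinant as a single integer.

det is linear in row 0: changing M[0][2] by delta changes det by delta * cofactor(0,2).
Cofactor C_02 = (-1)^(0+2) * minor(0,2) = -1
Entry delta = -5 - 2 = -7
Det delta = -7 * -1 = 7
New det = 26 + 7 = 33

Answer: 33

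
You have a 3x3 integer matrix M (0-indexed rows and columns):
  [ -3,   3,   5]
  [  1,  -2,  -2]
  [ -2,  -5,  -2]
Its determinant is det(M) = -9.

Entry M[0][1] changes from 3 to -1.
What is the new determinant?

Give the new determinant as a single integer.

Answer: -33

Derivation:
det is linear in row 0: changing M[0][1] by delta changes det by delta * cofactor(0,1).
Cofactor C_01 = (-1)^(0+1) * minor(0,1) = 6
Entry delta = -1 - 3 = -4
Det delta = -4 * 6 = -24
New det = -9 + -24 = -33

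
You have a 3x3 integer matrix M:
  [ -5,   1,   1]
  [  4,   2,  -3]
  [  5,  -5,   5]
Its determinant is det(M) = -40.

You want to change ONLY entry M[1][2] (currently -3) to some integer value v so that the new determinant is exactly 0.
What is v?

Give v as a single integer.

Answer: -5

Derivation:
det is linear in entry M[1][2]: det = old_det + (v - -3) * C_12
Cofactor C_12 = -20
Want det = 0: -40 + (v - -3) * -20 = 0
  (v - -3) = 40 / -20 = -2
  v = -3 + (-2) = -5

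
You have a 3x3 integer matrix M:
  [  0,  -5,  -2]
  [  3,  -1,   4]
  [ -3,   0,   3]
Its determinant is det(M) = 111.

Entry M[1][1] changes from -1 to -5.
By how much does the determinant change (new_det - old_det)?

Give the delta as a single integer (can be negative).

Cofactor C_11 = -6
Entry delta = -5 - -1 = -4
Det delta = entry_delta * cofactor = -4 * -6 = 24

Answer: 24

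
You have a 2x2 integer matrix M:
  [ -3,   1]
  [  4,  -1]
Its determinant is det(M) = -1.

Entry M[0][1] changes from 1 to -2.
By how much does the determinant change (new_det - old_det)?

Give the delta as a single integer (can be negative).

Cofactor C_01 = -4
Entry delta = -2 - 1 = -3
Det delta = entry_delta * cofactor = -3 * -4 = 12

Answer: 12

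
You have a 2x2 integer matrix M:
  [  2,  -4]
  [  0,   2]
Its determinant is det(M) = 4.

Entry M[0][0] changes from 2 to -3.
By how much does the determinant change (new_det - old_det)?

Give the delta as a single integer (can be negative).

Answer: -10

Derivation:
Cofactor C_00 = 2
Entry delta = -3 - 2 = -5
Det delta = entry_delta * cofactor = -5 * 2 = -10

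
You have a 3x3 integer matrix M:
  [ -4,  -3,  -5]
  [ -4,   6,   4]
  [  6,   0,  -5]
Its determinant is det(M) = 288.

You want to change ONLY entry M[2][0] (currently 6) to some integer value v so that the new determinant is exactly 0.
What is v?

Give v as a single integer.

Answer: -10

Derivation:
det is linear in entry M[2][0]: det = old_det + (v - 6) * C_20
Cofactor C_20 = 18
Want det = 0: 288 + (v - 6) * 18 = 0
  (v - 6) = -288 / 18 = -16
  v = 6 + (-16) = -10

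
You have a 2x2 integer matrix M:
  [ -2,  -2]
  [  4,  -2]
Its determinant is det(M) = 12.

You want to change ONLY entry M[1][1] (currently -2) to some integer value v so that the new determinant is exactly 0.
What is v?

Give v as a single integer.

det is linear in entry M[1][1]: det = old_det + (v - -2) * C_11
Cofactor C_11 = -2
Want det = 0: 12 + (v - -2) * -2 = 0
  (v - -2) = -12 / -2 = 6
  v = -2 + (6) = 4

Answer: 4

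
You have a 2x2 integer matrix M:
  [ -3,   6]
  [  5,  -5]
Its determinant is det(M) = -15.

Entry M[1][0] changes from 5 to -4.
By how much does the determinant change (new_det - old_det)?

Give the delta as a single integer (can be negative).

Cofactor C_10 = -6
Entry delta = -4 - 5 = -9
Det delta = entry_delta * cofactor = -9 * -6 = 54

Answer: 54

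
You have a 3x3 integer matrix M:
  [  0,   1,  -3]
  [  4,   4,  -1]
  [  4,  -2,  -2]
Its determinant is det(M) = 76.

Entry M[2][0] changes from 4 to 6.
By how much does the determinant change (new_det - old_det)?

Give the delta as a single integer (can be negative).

Cofactor C_20 = 11
Entry delta = 6 - 4 = 2
Det delta = entry_delta * cofactor = 2 * 11 = 22

Answer: 22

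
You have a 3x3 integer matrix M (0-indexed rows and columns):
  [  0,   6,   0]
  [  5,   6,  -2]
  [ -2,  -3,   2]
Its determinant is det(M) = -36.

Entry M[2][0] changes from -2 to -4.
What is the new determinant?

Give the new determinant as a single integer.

det is linear in row 2: changing M[2][0] by delta changes det by delta * cofactor(2,0).
Cofactor C_20 = (-1)^(2+0) * minor(2,0) = -12
Entry delta = -4 - -2 = -2
Det delta = -2 * -12 = 24
New det = -36 + 24 = -12

Answer: -12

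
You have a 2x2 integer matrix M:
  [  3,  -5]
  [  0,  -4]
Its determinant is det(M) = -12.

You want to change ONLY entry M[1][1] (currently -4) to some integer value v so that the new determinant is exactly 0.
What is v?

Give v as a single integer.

Answer: 0

Derivation:
det is linear in entry M[1][1]: det = old_det + (v - -4) * C_11
Cofactor C_11 = 3
Want det = 0: -12 + (v - -4) * 3 = 0
  (v - -4) = 12 / 3 = 4
  v = -4 + (4) = 0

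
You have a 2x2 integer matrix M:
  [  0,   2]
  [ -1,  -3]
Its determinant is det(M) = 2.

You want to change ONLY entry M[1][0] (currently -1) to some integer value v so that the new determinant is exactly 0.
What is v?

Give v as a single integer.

Answer: 0

Derivation:
det is linear in entry M[1][0]: det = old_det + (v - -1) * C_10
Cofactor C_10 = -2
Want det = 0: 2 + (v - -1) * -2 = 0
  (v - -1) = -2 / -2 = 1
  v = -1 + (1) = 0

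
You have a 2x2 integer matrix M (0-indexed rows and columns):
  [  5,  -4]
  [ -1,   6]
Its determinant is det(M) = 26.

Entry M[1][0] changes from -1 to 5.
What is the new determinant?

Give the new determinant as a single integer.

Answer: 50

Derivation:
det is linear in row 1: changing M[1][0] by delta changes det by delta * cofactor(1,0).
Cofactor C_10 = (-1)^(1+0) * minor(1,0) = 4
Entry delta = 5 - -1 = 6
Det delta = 6 * 4 = 24
New det = 26 + 24 = 50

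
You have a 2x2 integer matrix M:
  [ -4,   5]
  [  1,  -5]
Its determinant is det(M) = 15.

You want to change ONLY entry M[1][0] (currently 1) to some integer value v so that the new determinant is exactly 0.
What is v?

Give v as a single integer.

det is linear in entry M[1][0]: det = old_det + (v - 1) * C_10
Cofactor C_10 = -5
Want det = 0: 15 + (v - 1) * -5 = 0
  (v - 1) = -15 / -5 = 3
  v = 1 + (3) = 4

Answer: 4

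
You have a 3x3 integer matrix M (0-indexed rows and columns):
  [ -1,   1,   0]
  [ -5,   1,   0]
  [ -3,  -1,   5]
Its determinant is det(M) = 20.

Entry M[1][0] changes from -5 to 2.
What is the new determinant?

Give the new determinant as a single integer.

Answer: -15

Derivation:
det is linear in row 1: changing M[1][0] by delta changes det by delta * cofactor(1,0).
Cofactor C_10 = (-1)^(1+0) * minor(1,0) = -5
Entry delta = 2 - -5 = 7
Det delta = 7 * -5 = -35
New det = 20 + -35 = -15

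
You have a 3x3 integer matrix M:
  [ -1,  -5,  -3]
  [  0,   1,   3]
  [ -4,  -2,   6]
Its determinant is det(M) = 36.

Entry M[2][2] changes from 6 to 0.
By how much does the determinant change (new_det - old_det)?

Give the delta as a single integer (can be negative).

Cofactor C_22 = -1
Entry delta = 0 - 6 = -6
Det delta = entry_delta * cofactor = -6 * -1 = 6

Answer: 6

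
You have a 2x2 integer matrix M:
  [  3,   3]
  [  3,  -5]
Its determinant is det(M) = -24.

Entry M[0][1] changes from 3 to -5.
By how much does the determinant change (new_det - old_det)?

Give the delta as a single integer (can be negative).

Cofactor C_01 = -3
Entry delta = -5 - 3 = -8
Det delta = entry_delta * cofactor = -8 * -3 = 24

Answer: 24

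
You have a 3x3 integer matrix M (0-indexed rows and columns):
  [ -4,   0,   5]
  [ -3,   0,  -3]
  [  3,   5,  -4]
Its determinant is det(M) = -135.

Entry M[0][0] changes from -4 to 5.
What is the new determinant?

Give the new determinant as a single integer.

det is linear in row 0: changing M[0][0] by delta changes det by delta * cofactor(0,0).
Cofactor C_00 = (-1)^(0+0) * minor(0,0) = 15
Entry delta = 5 - -4 = 9
Det delta = 9 * 15 = 135
New det = -135 + 135 = 0

Answer: 0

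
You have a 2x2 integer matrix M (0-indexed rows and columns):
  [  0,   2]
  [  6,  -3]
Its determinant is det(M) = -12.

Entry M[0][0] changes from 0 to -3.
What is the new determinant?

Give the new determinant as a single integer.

det is linear in row 0: changing M[0][0] by delta changes det by delta * cofactor(0,0).
Cofactor C_00 = (-1)^(0+0) * minor(0,0) = -3
Entry delta = -3 - 0 = -3
Det delta = -3 * -3 = 9
New det = -12 + 9 = -3

Answer: -3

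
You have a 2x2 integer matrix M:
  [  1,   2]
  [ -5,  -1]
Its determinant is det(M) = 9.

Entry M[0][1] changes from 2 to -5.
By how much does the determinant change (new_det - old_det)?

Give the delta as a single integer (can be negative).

Answer: -35

Derivation:
Cofactor C_01 = 5
Entry delta = -5 - 2 = -7
Det delta = entry_delta * cofactor = -7 * 5 = -35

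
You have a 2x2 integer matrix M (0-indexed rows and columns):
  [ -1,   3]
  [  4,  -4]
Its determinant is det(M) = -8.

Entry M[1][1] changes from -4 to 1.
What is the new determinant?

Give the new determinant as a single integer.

Answer: -13

Derivation:
det is linear in row 1: changing M[1][1] by delta changes det by delta * cofactor(1,1).
Cofactor C_11 = (-1)^(1+1) * minor(1,1) = -1
Entry delta = 1 - -4 = 5
Det delta = 5 * -1 = -5
New det = -8 + -5 = -13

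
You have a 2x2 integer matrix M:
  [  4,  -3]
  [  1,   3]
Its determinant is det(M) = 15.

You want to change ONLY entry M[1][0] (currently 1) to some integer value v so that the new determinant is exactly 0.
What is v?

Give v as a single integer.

Answer: -4

Derivation:
det is linear in entry M[1][0]: det = old_det + (v - 1) * C_10
Cofactor C_10 = 3
Want det = 0: 15 + (v - 1) * 3 = 0
  (v - 1) = -15 / 3 = -5
  v = 1 + (-5) = -4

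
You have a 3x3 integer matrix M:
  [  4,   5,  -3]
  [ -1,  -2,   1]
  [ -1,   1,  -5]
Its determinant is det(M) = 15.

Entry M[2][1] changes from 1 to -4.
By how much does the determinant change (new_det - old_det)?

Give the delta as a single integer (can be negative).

Answer: 5

Derivation:
Cofactor C_21 = -1
Entry delta = -4 - 1 = -5
Det delta = entry_delta * cofactor = -5 * -1 = 5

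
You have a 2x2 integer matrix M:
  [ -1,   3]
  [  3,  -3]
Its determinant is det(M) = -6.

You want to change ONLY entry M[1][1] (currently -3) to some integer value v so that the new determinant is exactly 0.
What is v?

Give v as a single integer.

det is linear in entry M[1][1]: det = old_det + (v - -3) * C_11
Cofactor C_11 = -1
Want det = 0: -6 + (v - -3) * -1 = 0
  (v - -3) = 6 / -1 = -6
  v = -3 + (-6) = -9

Answer: -9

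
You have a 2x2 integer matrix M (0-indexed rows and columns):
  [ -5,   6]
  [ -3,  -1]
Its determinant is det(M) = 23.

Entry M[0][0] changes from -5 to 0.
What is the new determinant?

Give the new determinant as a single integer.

det is linear in row 0: changing M[0][0] by delta changes det by delta * cofactor(0,0).
Cofactor C_00 = (-1)^(0+0) * minor(0,0) = -1
Entry delta = 0 - -5 = 5
Det delta = 5 * -1 = -5
New det = 23 + -5 = 18

Answer: 18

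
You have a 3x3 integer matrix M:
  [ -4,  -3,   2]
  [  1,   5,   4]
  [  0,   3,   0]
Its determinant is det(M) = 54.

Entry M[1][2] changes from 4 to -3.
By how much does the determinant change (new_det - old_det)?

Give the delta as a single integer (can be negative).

Answer: -84

Derivation:
Cofactor C_12 = 12
Entry delta = -3 - 4 = -7
Det delta = entry_delta * cofactor = -7 * 12 = -84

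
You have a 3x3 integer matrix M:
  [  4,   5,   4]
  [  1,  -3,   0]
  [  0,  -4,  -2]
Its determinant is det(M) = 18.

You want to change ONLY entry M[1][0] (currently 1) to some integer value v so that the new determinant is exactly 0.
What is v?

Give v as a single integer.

det is linear in entry M[1][0]: det = old_det + (v - 1) * C_10
Cofactor C_10 = -6
Want det = 0: 18 + (v - 1) * -6 = 0
  (v - 1) = -18 / -6 = 3
  v = 1 + (3) = 4

Answer: 4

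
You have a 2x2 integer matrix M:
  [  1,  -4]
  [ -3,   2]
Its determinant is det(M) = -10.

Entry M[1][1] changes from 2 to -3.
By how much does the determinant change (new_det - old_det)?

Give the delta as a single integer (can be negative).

Cofactor C_11 = 1
Entry delta = -3 - 2 = -5
Det delta = entry_delta * cofactor = -5 * 1 = -5

Answer: -5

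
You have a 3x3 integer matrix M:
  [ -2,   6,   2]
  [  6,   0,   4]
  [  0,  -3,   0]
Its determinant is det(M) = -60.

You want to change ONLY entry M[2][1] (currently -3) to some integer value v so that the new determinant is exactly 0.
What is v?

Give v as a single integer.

det is linear in entry M[2][1]: det = old_det + (v - -3) * C_21
Cofactor C_21 = 20
Want det = 0: -60 + (v - -3) * 20 = 0
  (v - -3) = 60 / 20 = 3
  v = -3 + (3) = 0

Answer: 0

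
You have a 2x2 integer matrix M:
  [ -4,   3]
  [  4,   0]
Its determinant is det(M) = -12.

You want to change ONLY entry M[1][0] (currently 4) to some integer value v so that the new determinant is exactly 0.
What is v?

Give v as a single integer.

det is linear in entry M[1][0]: det = old_det + (v - 4) * C_10
Cofactor C_10 = -3
Want det = 0: -12 + (v - 4) * -3 = 0
  (v - 4) = 12 / -3 = -4
  v = 4 + (-4) = 0

Answer: 0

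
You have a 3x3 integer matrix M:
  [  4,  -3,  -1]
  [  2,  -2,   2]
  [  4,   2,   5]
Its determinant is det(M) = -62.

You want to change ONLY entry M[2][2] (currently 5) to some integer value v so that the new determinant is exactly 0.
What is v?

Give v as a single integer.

Answer: -26

Derivation:
det is linear in entry M[2][2]: det = old_det + (v - 5) * C_22
Cofactor C_22 = -2
Want det = 0: -62 + (v - 5) * -2 = 0
  (v - 5) = 62 / -2 = -31
  v = 5 + (-31) = -26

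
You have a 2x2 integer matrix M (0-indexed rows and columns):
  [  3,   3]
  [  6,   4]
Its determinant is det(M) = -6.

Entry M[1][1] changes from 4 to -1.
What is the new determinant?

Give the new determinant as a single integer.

det is linear in row 1: changing M[1][1] by delta changes det by delta * cofactor(1,1).
Cofactor C_11 = (-1)^(1+1) * minor(1,1) = 3
Entry delta = -1 - 4 = -5
Det delta = -5 * 3 = -15
New det = -6 + -15 = -21

Answer: -21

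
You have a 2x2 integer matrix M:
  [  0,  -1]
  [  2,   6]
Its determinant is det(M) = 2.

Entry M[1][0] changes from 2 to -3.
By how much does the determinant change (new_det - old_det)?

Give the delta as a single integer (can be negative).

Answer: -5

Derivation:
Cofactor C_10 = 1
Entry delta = -3 - 2 = -5
Det delta = entry_delta * cofactor = -5 * 1 = -5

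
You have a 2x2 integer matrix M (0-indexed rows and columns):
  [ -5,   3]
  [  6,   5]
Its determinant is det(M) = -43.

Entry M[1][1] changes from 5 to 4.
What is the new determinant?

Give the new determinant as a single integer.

Answer: -38

Derivation:
det is linear in row 1: changing M[1][1] by delta changes det by delta * cofactor(1,1).
Cofactor C_11 = (-1)^(1+1) * minor(1,1) = -5
Entry delta = 4 - 5 = -1
Det delta = -1 * -5 = 5
New det = -43 + 5 = -38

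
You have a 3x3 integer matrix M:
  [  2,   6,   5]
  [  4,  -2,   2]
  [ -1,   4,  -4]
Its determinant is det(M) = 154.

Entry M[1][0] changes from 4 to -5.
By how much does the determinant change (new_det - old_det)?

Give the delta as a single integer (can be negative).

Answer: -396

Derivation:
Cofactor C_10 = 44
Entry delta = -5 - 4 = -9
Det delta = entry_delta * cofactor = -9 * 44 = -396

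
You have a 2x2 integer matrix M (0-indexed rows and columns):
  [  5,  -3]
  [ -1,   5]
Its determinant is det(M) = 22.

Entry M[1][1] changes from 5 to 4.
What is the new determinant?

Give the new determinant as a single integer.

Answer: 17

Derivation:
det is linear in row 1: changing M[1][1] by delta changes det by delta * cofactor(1,1).
Cofactor C_11 = (-1)^(1+1) * minor(1,1) = 5
Entry delta = 4 - 5 = -1
Det delta = -1 * 5 = -5
New det = 22 + -5 = 17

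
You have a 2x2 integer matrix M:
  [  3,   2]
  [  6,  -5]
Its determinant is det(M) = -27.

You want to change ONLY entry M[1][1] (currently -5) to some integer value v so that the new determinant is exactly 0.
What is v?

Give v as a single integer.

Answer: 4

Derivation:
det is linear in entry M[1][1]: det = old_det + (v - -5) * C_11
Cofactor C_11 = 3
Want det = 0: -27 + (v - -5) * 3 = 0
  (v - -5) = 27 / 3 = 9
  v = -5 + (9) = 4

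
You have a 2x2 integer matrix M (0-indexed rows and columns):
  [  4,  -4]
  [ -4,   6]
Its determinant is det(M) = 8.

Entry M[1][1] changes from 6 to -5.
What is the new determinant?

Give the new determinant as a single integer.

det is linear in row 1: changing M[1][1] by delta changes det by delta * cofactor(1,1).
Cofactor C_11 = (-1)^(1+1) * minor(1,1) = 4
Entry delta = -5 - 6 = -11
Det delta = -11 * 4 = -44
New det = 8 + -44 = -36

Answer: -36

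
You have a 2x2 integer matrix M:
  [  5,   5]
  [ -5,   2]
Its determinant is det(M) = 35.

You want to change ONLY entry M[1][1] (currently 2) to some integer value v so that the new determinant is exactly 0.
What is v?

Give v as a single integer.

det is linear in entry M[1][1]: det = old_det + (v - 2) * C_11
Cofactor C_11 = 5
Want det = 0: 35 + (v - 2) * 5 = 0
  (v - 2) = -35 / 5 = -7
  v = 2 + (-7) = -5

Answer: -5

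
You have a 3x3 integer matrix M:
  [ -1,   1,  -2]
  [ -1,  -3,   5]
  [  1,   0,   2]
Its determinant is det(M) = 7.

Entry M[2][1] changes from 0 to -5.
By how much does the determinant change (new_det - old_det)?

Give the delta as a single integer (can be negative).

Cofactor C_21 = 7
Entry delta = -5 - 0 = -5
Det delta = entry_delta * cofactor = -5 * 7 = -35

Answer: -35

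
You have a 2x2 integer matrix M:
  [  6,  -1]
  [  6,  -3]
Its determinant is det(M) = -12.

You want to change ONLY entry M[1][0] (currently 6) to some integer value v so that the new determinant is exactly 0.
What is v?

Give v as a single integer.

Answer: 18

Derivation:
det is linear in entry M[1][0]: det = old_det + (v - 6) * C_10
Cofactor C_10 = 1
Want det = 0: -12 + (v - 6) * 1 = 0
  (v - 6) = 12 / 1 = 12
  v = 6 + (12) = 18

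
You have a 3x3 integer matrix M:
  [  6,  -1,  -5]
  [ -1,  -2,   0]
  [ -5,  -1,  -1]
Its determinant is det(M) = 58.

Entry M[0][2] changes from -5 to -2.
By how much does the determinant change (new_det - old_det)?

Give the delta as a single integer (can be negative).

Answer: -27

Derivation:
Cofactor C_02 = -9
Entry delta = -2 - -5 = 3
Det delta = entry_delta * cofactor = 3 * -9 = -27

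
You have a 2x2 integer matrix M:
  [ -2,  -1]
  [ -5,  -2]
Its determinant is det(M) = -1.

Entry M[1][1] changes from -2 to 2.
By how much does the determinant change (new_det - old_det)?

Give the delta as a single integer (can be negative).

Answer: -8

Derivation:
Cofactor C_11 = -2
Entry delta = 2 - -2 = 4
Det delta = entry_delta * cofactor = 4 * -2 = -8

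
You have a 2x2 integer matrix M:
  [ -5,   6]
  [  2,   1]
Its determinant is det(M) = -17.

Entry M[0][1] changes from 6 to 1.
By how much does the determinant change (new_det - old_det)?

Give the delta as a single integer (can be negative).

Answer: 10

Derivation:
Cofactor C_01 = -2
Entry delta = 1 - 6 = -5
Det delta = entry_delta * cofactor = -5 * -2 = 10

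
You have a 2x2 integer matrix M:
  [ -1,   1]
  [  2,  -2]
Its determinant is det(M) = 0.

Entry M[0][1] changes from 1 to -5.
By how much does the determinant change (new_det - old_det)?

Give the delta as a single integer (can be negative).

Cofactor C_01 = -2
Entry delta = -5 - 1 = -6
Det delta = entry_delta * cofactor = -6 * -2 = 12

Answer: 12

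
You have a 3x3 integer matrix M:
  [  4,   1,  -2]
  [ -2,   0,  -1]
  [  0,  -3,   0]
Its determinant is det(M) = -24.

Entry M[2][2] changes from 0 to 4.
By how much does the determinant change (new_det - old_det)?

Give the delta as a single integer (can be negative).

Answer: 8

Derivation:
Cofactor C_22 = 2
Entry delta = 4 - 0 = 4
Det delta = entry_delta * cofactor = 4 * 2 = 8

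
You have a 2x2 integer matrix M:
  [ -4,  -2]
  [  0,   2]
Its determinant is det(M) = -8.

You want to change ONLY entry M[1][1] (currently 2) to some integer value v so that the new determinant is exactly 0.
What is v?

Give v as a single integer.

Answer: 0

Derivation:
det is linear in entry M[1][1]: det = old_det + (v - 2) * C_11
Cofactor C_11 = -4
Want det = 0: -8 + (v - 2) * -4 = 0
  (v - 2) = 8 / -4 = -2
  v = 2 + (-2) = 0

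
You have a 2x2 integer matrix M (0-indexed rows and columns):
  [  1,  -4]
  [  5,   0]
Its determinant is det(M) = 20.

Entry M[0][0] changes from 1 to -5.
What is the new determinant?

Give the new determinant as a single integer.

Answer: 20

Derivation:
det is linear in row 0: changing M[0][0] by delta changes det by delta * cofactor(0,0).
Cofactor C_00 = (-1)^(0+0) * minor(0,0) = 0
Entry delta = -5 - 1 = -6
Det delta = -6 * 0 = 0
New det = 20 + 0 = 20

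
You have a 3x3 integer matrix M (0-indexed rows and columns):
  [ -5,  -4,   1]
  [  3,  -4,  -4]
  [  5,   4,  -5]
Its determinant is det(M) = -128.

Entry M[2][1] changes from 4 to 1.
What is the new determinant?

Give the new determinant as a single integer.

Answer: -77

Derivation:
det is linear in row 2: changing M[2][1] by delta changes det by delta * cofactor(2,1).
Cofactor C_21 = (-1)^(2+1) * minor(2,1) = -17
Entry delta = 1 - 4 = -3
Det delta = -3 * -17 = 51
New det = -128 + 51 = -77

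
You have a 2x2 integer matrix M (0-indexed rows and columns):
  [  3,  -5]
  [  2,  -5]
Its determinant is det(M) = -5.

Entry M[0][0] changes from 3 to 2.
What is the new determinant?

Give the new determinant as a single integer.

Answer: 0

Derivation:
det is linear in row 0: changing M[0][0] by delta changes det by delta * cofactor(0,0).
Cofactor C_00 = (-1)^(0+0) * minor(0,0) = -5
Entry delta = 2 - 3 = -1
Det delta = -1 * -5 = 5
New det = -5 + 5 = 0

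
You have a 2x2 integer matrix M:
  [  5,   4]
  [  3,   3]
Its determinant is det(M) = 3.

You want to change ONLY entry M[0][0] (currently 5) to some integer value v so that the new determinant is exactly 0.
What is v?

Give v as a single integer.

Answer: 4

Derivation:
det is linear in entry M[0][0]: det = old_det + (v - 5) * C_00
Cofactor C_00 = 3
Want det = 0: 3 + (v - 5) * 3 = 0
  (v - 5) = -3 / 3 = -1
  v = 5 + (-1) = 4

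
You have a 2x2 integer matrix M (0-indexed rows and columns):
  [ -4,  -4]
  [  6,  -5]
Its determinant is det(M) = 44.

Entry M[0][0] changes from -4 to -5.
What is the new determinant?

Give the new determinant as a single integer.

det is linear in row 0: changing M[0][0] by delta changes det by delta * cofactor(0,0).
Cofactor C_00 = (-1)^(0+0) * minor(0,0) = -5
Entry delta = -5 - -4 = -1
Det delta = -1 * -5 = 5
New det = 44 + 5 = 49

Answer: 49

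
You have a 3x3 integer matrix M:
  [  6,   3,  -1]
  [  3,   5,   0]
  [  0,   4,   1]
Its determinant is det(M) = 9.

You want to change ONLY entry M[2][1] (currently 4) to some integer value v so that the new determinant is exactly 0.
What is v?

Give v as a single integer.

Answer: 7

Derivation:
det is linear in entry M[2][1]: det = old_det + (v - 4) * C_21
Cofactor C_21 = -3
Want det = 0: 9 + (v - 4) * -3 = 0
  (v - 4) = -9 / -3 = 3
  v = 4 + (3) = 7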